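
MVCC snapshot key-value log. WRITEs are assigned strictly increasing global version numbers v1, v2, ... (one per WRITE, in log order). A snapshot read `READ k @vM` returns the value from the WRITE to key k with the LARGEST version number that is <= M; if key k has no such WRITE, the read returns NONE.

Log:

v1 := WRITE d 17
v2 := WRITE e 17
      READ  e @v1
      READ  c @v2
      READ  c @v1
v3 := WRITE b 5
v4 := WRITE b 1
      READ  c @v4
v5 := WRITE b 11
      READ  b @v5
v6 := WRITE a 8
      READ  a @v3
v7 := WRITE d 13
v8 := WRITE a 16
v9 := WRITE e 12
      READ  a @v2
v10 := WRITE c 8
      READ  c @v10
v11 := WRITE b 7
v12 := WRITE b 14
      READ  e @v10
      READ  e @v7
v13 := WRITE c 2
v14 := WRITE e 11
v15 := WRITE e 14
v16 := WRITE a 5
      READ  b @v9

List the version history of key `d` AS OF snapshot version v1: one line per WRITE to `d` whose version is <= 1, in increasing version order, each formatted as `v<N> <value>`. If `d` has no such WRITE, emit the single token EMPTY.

Answer: v1 17

Derivation:
Scan writes for key=d with version <= 1:
  v1 WRITE d 17 -> keep
  v2 WRITE e 17 -> skip
  v3 WRITE b 5 -> skip
  v4 WRITE b 1 -> skip
  v5 WRITE b 11 -> skip
  v6 WRITE a 8 -> skip
  v7 WRITE d 13 -> drop (> snap)
  v8 WRITE a 16 -> skip
  v9 WRITE e 12 -> skip
  v10 WRITE c 8 -> skip
  v11 WRITE b 7 -> skip
  v12 WRITE b 14 -> skip
  v13 WRITE c 2 -> skip
  v14 WRITE e 11 -> skip
  v15 WRITE e 14 -> skip
  v16 WRITE a 5 -> skip
Collected: [(1, 17)]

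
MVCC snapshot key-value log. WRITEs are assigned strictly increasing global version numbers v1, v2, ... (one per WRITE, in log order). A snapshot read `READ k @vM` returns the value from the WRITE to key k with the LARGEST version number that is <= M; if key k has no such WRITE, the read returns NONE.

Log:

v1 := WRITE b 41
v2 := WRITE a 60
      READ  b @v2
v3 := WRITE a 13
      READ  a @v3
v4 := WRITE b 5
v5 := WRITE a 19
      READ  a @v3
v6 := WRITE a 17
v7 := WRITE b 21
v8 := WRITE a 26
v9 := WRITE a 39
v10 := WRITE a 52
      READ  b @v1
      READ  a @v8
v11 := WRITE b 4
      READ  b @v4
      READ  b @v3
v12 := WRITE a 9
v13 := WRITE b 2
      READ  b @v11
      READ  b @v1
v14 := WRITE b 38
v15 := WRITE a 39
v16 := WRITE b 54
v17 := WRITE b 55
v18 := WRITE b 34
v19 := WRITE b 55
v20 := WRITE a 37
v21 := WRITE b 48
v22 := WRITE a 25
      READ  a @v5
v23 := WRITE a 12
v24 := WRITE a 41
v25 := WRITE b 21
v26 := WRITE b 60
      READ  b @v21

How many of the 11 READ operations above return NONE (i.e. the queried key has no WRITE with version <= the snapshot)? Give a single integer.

Answer: 0

Derivation:
v1: WRITE b=41  (b history now [(1, 41)])
v2: WRITE a=60  (a history now [(2, 60)])
READ b @v2: history=[(1, 41)] -> pick v1 -> 41
v3: WRITE a=13  (a history now [(2, 60), (3, 13)])
READ a @v3: history=[(2, 60), (3, 13)] -> pick v3 -> 13
v4: WRITE b=5  (b history now [(1, 41), (4, 5)])
v5: WRITE a=19  (a history now [(2, 60), (3, 13), (5, 19)])
READ a @v3: history=[(2, 60), (3, 13), (5, 19)] -> pick v3 -> 13
v6: WRITE a=17  (a history now [(2, 60), (3, 13), (5, 19), (6, 17)])
v7: WRITE b=21  (b history now [(1, 41), (4, 5), (7, 21)])
v8: WRITE a=26  (a history now [(2, 60), (3, 13), (5, 19), (6, 17), (8, 26)])
v9: WRITE a=39  (a history now [(2, 60), (3, 13), (5, 19), (6, 17), (8, 26), (9, 39)])
v10: WRITE a=52  (a history now [(2, 60), (3, 13), (5, 19), (6, 17), (8, 26), (9, 39), (10, 52)])
READ b @v1: history=[(1, 41), (4, 5), (7, 21)] -> pick v1 -> 41
READ a @v8: history=[(2, 60), (3, 13), (5, 19), (6, 17), (8, 26), (9, 39), (10, 52)] -> pick v8 -> 26
v11: WRITE b=4  (b history now [(1, 41), (4, 5), (7, 21), (11, 4)])
READ b @v4: history=[(1, 41), (4, 5), (7, 21), (11, 4)] -> pick v4 -> 5
READ b @v3: history=[(1, 41), (4, 5), (7, 21), (11, 4)] -> pick v1 -> 41
v12: WRITE a=9  (a history now [(2, 60), (3, 13), (5, 19), (6, 17), (8, 26), (9, 39), (10, 52), (12, 9)])
v13: WRITE b=2  (b history now [(1, 41), (4, 5), (7, 21), (11, 4), (13, 2)])
READ b @v11: history=[(1, 41), (4, 5), (7, 21), (11, 4), (13, 2)] -> pick v11 -> 4
READ b @v1: history=[(1, 41), (4, 5), (7, 21), (11, 4), (13, 2)] -> pick v1 -> 41
v14: WRITE b=38  (b history now [(1, 41), (4, 5), (7, 21), (11, 4), (13, 2), (14, 38)])
v15: WRITE a=39  (a history now [(2, 60), (3, 13), (5, 19), (6, 17), (8, 26), (9, 39), (10, 52), (12, 9), (15, 39)])
v16: WRITE b=54  (b history now [(1, 41), (4, 5), (7, 21), (11, 4), (13, 2), (14, 38), (16, 54)])
v17: WRITE b=55  (b history now [(1, 41), (4, 5), (7, 21), (11, 4), (13, 2), (14, 38), (16, 54), (17, 55)])
v18: WRITE b=34  (b history now [(1, 41), (4, 5), (7, 21), (11, 4), (13, 2), (14, 38), (16, 54), (17, 55), (18, 34)])
v19: WRITE b=55  (b history now [(1, 41), (4, 5), (7, 21), (11, 4), (13, 2), (14, 38), (16, 54), (17, 55), (18, 34), (19, 55)])
v20: WRITE a=37  (a history now [(2, 60), (3, 13), (5, 19), (6, 17), (8, 26), (9, 39), (10, 52), (12, 9), (15, 39), (20, 37)])
v21: WRITE b=48  (b history now [(1, 41), (4, 5), (7, 21), (11, 4), (13, 2), (14, 38), (16, 54), (17, 55), (18, 34), (19, 55), (21, 48)])
v22: WRITE a=25  (a history now [(2, 60), (3, 13), (5, 19), (6, 17), (8, 26), (9, 39), (10, 52), (12, 9), (15, 39), (20, 37), (22, 25)])
READ a @v5: history=[(2, 60), (3, 13), (5, 19), (6, 17), (8, 26), (9, 39), (10, 52), (12, 9), (15, 39), (20, 37), (22, 25)] -> pick v5 -> 19
v23: WRITE a=12  (a history now [(2, 60), (3, 13), (5, 19), (6, 17), (8, 26), (9, 39), (10, 52), (12, 9), (15, 39), (20, 37), (22, 25), (23, 12)])
v24: WRITE a=41  (a history now [(2, 60), (3, 13), (5, 19), (6, 17), (8, 26), (9, 39), (10, 52), (12, 9), (15, 39), (20, 37), (22, 25), (23, 12), (24, 41)])
v25: WRITE b=21  (b history now [(1, 41), (4, 5), (7, 21), (11, 4), (13, 2), (14, 38), (16, 54), (17, 55), (18, 34), (19, 55), (21, 48), (25, 21)])
v26: WRITE b=60  (b history now [(1, 41), (4, 5), (7, 21), (11, 4), (13, 2), (14, 38), (16, 54), (17, 55), (18, 34), (19, 55), (21, 48), (25, 21), (26, 60)])
READ b @v21: history=[(1, 41), (4, 5), (7, 21), (11, 4), (13, 2), (14, 38), (16, 54), (17, 55), (18, 34), (19, 55), (21, 48), (25, 21), (26, 60)] -> pick v21 -> 48
Read results in order: ['41', '13', '13', '41', '26', '5', '41', '4', '41', '19', '48']
NONE count = 0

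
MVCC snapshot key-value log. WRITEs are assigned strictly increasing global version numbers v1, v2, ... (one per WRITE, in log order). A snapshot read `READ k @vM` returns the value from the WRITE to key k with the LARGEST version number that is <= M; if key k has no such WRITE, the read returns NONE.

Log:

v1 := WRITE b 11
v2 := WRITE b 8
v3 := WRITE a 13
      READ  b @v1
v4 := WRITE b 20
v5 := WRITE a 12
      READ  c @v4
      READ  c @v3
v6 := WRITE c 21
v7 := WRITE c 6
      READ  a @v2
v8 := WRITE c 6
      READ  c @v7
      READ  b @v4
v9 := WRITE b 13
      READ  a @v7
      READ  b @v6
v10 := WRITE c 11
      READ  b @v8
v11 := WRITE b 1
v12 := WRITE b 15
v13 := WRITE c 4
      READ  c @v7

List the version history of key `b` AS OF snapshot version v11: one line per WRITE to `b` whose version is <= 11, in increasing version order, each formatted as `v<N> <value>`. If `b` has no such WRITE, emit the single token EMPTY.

Scan writes for key=b with version <= 11:
  v1 WRITE b 11 -> keep
  v2 WRITE b 8 -> keep
  v3 WRITE a 13 -> skip
  v4 WRITE b 20 -> keep
  v5 WRITE a 12 -> skip
  v6 WRITE c 21 -> skip
  v7 WRITE c 6 -> skip
  v8 WRITE c 6 -> skip
  v9 WRITE b 13 -> keep
  v10 WRITE c 11 -> skip
  v11 WRITE b 1 -> keep
  v12 WRITE b 15 -> drop (> snap)
  v13 WRITE c 4 -> skip
Collected: [(1, 11), (2, 8), (4, 20), (9, 13), (11, 1)]

Answer: v1 11
v2 8
v4 20
v9 13
v11 1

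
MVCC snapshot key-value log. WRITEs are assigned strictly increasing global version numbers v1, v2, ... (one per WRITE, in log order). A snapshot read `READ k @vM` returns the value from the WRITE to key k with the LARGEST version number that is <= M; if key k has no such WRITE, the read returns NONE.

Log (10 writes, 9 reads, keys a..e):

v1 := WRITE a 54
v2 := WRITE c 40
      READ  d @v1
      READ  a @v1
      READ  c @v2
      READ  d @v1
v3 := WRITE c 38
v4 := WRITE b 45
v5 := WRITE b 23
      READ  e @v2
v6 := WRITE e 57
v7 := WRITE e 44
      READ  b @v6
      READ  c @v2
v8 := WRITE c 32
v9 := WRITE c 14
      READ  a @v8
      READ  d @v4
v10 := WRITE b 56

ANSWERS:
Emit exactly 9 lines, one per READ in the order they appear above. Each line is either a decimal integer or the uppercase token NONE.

v1: WRITE a=54  (a history now [(1, 54)])
v2: WRITE c=40  (c history now [(2, 40)])
READ d @v1: history=[] -> no version <= 1 -> NONE
READ a @v1: history=[(1, 54)] -> pick v1 -> 54
READ c @v2: history=[(2, 40)] -> pick v2 -> 40
READ d @v1: history=[] -> no version <= 1 -> NONE
v3: WRITE c=38  (c history now [(2, 40), (3, 38)])
v4: WRITE b=45  (b history now [(4, 45)])
v5: WRITE b=23  (b history now [(4, 45), (5, 23)])
READ e @v2: history=[] -> no version <= 2 -> NONE
v6: WRITE e=57  (e history now [(6, 57)])
v7: WRITE e=44  (e history now [(6, 57), (7, 44)])
READ b @v6: history=[(4, 45), (5, 23)] -> pick v5 -> 23
READ c @v2: history=[(2, 40), (3, 38)] -> pick v2 -> 40
v8: WRITE c=32  (c history now [(2, 40), (3, 38), (8, 32)])
v9: WRITE c=14  (c history now [(2, 40), (3, 38), (8, 32), (9, 14)])
READ a @v8: history=[(1, 54)] -> pick v1 -> 54
READ d @v4: history=[] -> no version <= 4 -> NONE
v10: WRITE b=56  (b history now [(4, 45), (5, 23), (10, 56)])

Answer: NONE
54
40
NONE
NONE
23
40
54
NONE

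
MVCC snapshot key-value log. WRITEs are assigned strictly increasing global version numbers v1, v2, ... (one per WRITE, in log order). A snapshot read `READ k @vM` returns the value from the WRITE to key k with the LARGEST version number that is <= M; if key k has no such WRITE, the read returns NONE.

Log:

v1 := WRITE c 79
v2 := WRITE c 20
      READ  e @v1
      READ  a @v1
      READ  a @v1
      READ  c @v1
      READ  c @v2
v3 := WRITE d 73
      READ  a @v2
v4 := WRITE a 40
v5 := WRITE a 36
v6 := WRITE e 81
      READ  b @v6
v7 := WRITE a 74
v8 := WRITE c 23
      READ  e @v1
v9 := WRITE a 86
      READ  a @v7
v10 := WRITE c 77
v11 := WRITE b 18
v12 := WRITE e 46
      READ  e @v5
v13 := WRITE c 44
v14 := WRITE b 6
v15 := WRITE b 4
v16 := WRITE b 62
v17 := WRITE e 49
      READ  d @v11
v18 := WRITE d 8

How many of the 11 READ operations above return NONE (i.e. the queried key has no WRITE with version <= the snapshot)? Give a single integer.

Answer: 7

Derivation:
v1: WRITE c=79  (c history now [(1, 79)])
v2: WRITE c=20  (c history now [(1, 79), (2, 20)])
READ e @v1: history=[] -> no version <= 1 -> NONE
READ a @v1: history=[] -> no version <= 1 -> NONE
READ a @v1: history=[] -> no version <= 1 -> NONE
READ c @v1: history=[(1, 79), (2, 20)] -> pick v1 -> 79
READ c @v2: history=[(1, 79), (2, 20)] -> pick v2 -> 20
v3: WRITE d=73  (d history now [(3, 73)])
READ a @v2: history=[] -> no version <= 2 -> NONE
v4: WRITE a=40  (a history now [(4, 40)])
v5: WRITE a=36  (a history now [(4, 40), (5, 36)])
v6: WRITE e=81  (e history now [(6, 81)])
READ b @v6: history=[] -> no version <= 6 -> NONE
v7: WRITE a=74  (a history now [(4, 40), (5, 36), (7, 74)])
v8: WRITE c=23  (c history now [(1, 79), (2, 20), (8, 23)])
READ e @v1: history=[(6, 81)] -> no version <= 1 -> NONE
v9: WRITE a=86  (a history now [(4, 40), (5, 36), (7, 74), (9, 86)])
READ a @v7: history=[(4, 40), (5, 36), (7, 74), (9, 86)] -> pick v7 -> 74
v10: WRITE c=77  (c history now [(1, 79), (2, 20), (8, 23), (10, 77)])
v11: WRITE b=18  (b history now [(11, 18)])
v12: WRITE e=46  (e history now [(6, 81), (12, 46)])
READ e @v5: history=[(6, 81), (12, 46)] -> no version <= 5 -> NONE
v13: WRITE c=44  (c history now [(1, 79), (2, 20), (8, 23), (10, 77), (13, 44)])
v14: WRITE b=6  (b history now [(11, 18), (14, 6)])
v15: WRITE b=4  (b history now [(11, 18), (14, 6), (15, 4)])
v16: WRITE b=62  (b history now [(11, 18), (14, 6), (15, 4), (16, 62)])
v17: WRITE e=49  (e history now [(6, 81), (12, 46), (17, 49)])
READ d @v11: history=[(3, 73)] -> pick v3 -> 73
v18: WRITE d=8  (d history now [(3, 73), (18, 8)])
Read results in order: ['NONE', 'NONE', 'NONE', '79', '20', 'NONE', 'NONE', 'NONE', '74', 'NONE', '73']
NONE count = 7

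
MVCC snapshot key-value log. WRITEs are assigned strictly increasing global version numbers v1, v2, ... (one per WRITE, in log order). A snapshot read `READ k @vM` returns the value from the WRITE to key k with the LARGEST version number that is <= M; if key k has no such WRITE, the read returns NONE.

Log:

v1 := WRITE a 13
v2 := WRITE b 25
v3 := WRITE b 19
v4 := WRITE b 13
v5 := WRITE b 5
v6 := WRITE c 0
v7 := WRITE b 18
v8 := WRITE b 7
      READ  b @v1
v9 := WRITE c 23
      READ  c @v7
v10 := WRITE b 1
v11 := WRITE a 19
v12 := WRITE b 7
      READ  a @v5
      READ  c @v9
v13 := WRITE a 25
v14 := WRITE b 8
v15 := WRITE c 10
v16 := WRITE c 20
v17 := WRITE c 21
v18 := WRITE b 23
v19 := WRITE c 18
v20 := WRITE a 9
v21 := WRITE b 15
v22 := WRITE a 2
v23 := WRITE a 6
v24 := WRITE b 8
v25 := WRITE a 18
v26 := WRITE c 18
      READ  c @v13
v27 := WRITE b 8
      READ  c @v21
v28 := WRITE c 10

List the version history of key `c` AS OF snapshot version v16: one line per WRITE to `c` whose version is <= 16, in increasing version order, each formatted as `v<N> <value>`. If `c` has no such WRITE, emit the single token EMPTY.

Scan writes for key=c with version <= 16:
  v1 WRITE a 13 -> skip
  v2 WRITE b 25 -> skip
  v3 WRITE b 19 -> skip
  v4 WRITE b 13 -> skip
  v5 WRITE b 5 -> skip
  v6 WRITE c 0 -> keep
  v7 WRITE b 18 -> skip
  v8 WRITE b 7 -> skip
  v9 WRITE c 23 -> keep
  v10 WRITE b 1 -> skip
  v11 WRITE a 19 -> skip
  v12 WRITE b 7 -> skip
  v13 WRITE a 25 -> skip
  v14 WRITE b 8 -> skip
  v15 WRITE c 10 -> keep
  v16 WRITE c 20 -> keep
  v17 WRITE c 21 -> drop (> snap)
  v18 WRITE b 23 -> skip
  v19 WRITE c 18 -> drop (> snap)
  v20 WRITE a 9 -> skip
  v21 WRITE b 15 -> skip
  v22 WRITE a 2 -> skip
  v23 WRITE a 6 -> skip
  v24 WRITE b 8 -> skip
  v25 WRITE a 18 -> skip
  v26 WRITE c 18 -> drop (> snap)
  v27 WRITE b 8 -> skip
  v28 WRITE c 10 -> drop (> snap)
Collected: [(6, 0), (9, 23), (15, 10), (16, 20)]

Answer: v6 0
v9 23
v15 10
v16 20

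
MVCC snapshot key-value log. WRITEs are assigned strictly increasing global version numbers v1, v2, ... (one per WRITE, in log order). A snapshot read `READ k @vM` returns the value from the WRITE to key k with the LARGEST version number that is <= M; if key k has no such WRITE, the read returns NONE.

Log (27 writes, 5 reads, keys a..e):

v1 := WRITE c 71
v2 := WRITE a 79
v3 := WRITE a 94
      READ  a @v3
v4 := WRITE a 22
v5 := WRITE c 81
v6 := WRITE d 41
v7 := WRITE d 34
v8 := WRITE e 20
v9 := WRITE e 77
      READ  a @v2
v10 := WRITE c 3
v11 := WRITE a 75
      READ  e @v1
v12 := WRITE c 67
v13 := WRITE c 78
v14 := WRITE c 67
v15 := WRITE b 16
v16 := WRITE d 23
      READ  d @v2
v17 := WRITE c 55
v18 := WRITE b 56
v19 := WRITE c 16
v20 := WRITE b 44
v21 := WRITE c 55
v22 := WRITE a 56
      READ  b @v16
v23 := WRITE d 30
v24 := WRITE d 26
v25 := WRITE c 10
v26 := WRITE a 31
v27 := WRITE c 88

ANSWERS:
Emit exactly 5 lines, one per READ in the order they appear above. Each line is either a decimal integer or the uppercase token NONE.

Answer: 94
79
NONE
NONE
16

Derivation:
v1: WRITE c=71  (c history now [(1, 71)])
v2: WRITE a=79  (a history now [(2, 79)])
v3: WRITE a=94  (a history now [(2, 79), (3, 94)])
READ a @v3: history=[(2, 79), (3, 94)] -> pick v3 -> 94
v4: WRITE a=22  (a history now [(2, 79), (3, 94), (4, 22)])
v5: WRITE c=81  (c history now [(1, 71), (5, 81)])
v6: WRITE d=41  (d history now [(6, 41)])
v7: WRITE d=34  (d history now [(6, 41), (7, 34)])
v8: WRITE e=20  (e history now [(8, 20)])
v9: WRITE e=77  (e history now [(8, 20), (9, 77)])
READ a @v2: history=[(2, 79), (3, 94), (4, 22)] -> pick v2 -> 79
v10: WRITE c=3  (c history now [(1, 71), (5, 81), (10, 3)])
v11: WRITE a=75  (a history now [(2, 79), (3, 94), (4, 22), (11, 75)])
READ e @v1: history=[(8, 20), (9, 77)] -> no version <= 1 -> NONE
v12: WRITE c=67  (c history now [(1, 71), (5, 81), (10, 3), (12, 67)])
v13: WRITE c=78  (c history now [(1, 71), (5, 81), (10, 3), (12, 67), (13, 78)])
v14: WRITE c=67  (c history now [(1, 71), (5, 81), (10, 3), (12, 67), (13, 78), (14, 67)])
v15: WRITE b=16  (b history now [(15, 16)])
v16: WRITE d=23  (d history now [(6, 41), (7, 34), (16, 23)])
READ d @v2: history=[(6, 41), (7, 34), (16, 23)] -> no version <= 2 -> NONE
v17: WRITE c=55  (c history now [(1, 71), (5, 81), (10, 3), (12, 67), (13, 78), (14, 67), (17, 55)])
v18: WRITE b=56  (b history now [(15, 16), (18, 56)])
v19: WRITE c=16  (c history now [(1, 71), (5, 81), (10, 3), (12, 67), (13, 78), (14, 67), (17, 55), (19, 16)])
v20: WRITE b=44  (b history now [(15, 16), (18, 56), (20, 44)])
v21: WRITE c=55  (c history now [(1, 71), (5, 81), (10, 3), (12, 67), (13, 78), (14, 67), (17, 55), (19, 16), (21, 55)])
v22: WRITE a=56  (a history now [(2, 79), (3, 94), (4, 22), (11, 75), (22, 56)])
READ b @v16: history=[(15, 16), (18, 56), (20, 44)] -> pick v15 -> 16
v23: WRITE d=30  (d history now [(6, 41), (7, 34), (16, 23), (23, 30)])
v24: WRITE d=26  (d history now [(6, 41), (7, 34), (16, 23), (23, 30), (24, 26)])
v25: WRITE c=10  (c history now [(1, 71), (5, 81), (10, 3), (12, 67), (13, 78), (14, 67), (17, 55), (19, 16), (21, 55), (25, 10)])
v26: WRITE a=31  (a history now [(2, 79), (3, 94), (4, 22), (11, 75), (22, 56), (26, 31)])
v27: WRITE c=88  (c history now [(1, 71), (5, 81), (10, 3), (12, 67), (13, 78), (14, 67), (17, 55), (19, 16), (21, 55), (25, 10), (27, 88)])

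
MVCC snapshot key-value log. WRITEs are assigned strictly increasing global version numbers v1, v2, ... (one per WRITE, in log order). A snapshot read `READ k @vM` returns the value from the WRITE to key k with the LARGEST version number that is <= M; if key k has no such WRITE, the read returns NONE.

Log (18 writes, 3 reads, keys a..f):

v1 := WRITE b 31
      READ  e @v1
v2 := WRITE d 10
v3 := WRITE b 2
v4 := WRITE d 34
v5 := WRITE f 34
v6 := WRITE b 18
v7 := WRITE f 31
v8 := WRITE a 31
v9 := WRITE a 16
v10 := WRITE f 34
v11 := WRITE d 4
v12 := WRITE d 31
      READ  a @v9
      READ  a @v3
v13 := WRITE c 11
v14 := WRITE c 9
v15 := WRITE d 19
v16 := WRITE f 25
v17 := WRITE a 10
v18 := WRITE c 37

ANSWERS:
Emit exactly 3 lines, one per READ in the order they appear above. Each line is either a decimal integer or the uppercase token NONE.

Answer: NONE
16
NONE

Derivation:
v1: WRITE b=31  (b history now [(1, 31)])
READ e @v1: history=[] -> no version <= 1 -> NONE
v2: WRITE d=10  (d history now [(2, 10)])
v3: WRITE b=2  (b history now [(1, 31), (3, 2)])
v4: WRITE d=34  (d history now [(2, 10), (4, 34)])
v5: WRITE f=34  (f history now [(5, 34)])
v6: WRITE b=18  (b history now [(1, 31), (3, 2), (6, 18)])
v7: WRITE f=31  (f history now [(5, 34), (7, 31)])
v8: WRITE a=31  (a history now [(8, 31)])
v9: WRITE a=16  (a history now [(8, 31), (9, 16)])
v10: WRITE f=34  (f history now [(5, 34), (7, 31), (10, 34)])
v11: WRITE d=4  (d history now [(2, 10), (4, 34), (11, 4)])
v12: WRITE d=31  (d history now [(2, 10), (4, 34), (11, 4), (12, 31)])
READ a @v9: history=[(8, 31), (9, 16)] -> pick v9 -> 16
READ a @v3: history=[(8, 31), (9, 16)] -> no version <= 3 -> NONE
v13: WRITE c=11  (c history now [(13, 11)])
v14: WRITE c=9  (c history now [(13, 11), (14, 9)])
v15: WRITE d=19  (d history now [(2, 10), (4, 34), (11, 4), (12, 31), (15, 19)])
v16: WRITE f=25  (f history now [(5, 34), (7, 31), (10, 34), (16, 25)])
v17: WRITE a=10  (a history now [(8, 31), (9, 16), (17, 10)])
v18: WRITE c=37  (c history now [(13, 11), (14, 9), (18, 37)])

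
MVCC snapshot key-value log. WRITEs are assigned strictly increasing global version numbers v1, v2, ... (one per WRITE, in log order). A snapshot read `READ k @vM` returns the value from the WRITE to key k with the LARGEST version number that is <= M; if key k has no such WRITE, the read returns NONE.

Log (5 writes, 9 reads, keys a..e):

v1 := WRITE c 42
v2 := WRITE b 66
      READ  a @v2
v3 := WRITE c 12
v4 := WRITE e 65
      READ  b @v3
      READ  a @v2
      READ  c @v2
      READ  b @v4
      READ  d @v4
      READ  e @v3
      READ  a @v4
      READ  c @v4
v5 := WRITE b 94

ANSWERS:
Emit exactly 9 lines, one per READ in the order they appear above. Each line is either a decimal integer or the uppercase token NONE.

Answer: NONE
66
NONE
42
66
NONE
NONE
NONE
12

Derivation:
v1: WRITE c=42  (c history now [(1, 42)])
v2: WRITE b=66  (b history now [(2, 66)])
READ a @v2: history=[] -> no version <= 2 -> NONE
v3: WRITE c=12  (c history now [(1, 42), (3, 12)])
v4: WRITE e=65  (e history now [(4, 65)])
READ b @v3: history=[(2, 66)] -> pick v2 -> 66
READ a @v2: history=[] -> no version <= 2 -> NONE
READ c @v2: history=[(1, 42), (3, 12)] -> pick v1 -> 42
READ b @v4: history=[(2, 66)] -> pick v2 -> 66
READ d @v4: history=[] -> no version <= 4 -> NONE
READ e @v3: history=[(4, 65)] -> no version <= 3 -> NONE
READ a @v4: history=[] -> no version <= 4 -> NONE
READ c @v4: history=[(1, 42), (3, 12)] -> pick v3 -> 12
v5: WRITE b=94  (b history now [(2, 66), (5, 94)])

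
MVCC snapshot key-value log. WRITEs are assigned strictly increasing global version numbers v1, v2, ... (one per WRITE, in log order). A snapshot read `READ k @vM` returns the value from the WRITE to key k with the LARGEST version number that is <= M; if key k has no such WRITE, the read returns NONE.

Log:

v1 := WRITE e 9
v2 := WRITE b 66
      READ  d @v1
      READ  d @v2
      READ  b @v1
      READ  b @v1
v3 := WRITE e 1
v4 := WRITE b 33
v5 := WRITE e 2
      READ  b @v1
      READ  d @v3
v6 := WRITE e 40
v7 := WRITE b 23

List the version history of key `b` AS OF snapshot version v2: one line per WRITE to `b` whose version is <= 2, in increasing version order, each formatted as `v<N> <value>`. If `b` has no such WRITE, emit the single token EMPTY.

Scan writes for key=b with version <= 2:
  v1 WRITE e 9 -> skip
  v2 WRITE b 66 -> keep
  v3 WRITE e 1 -> skip
  v4 WRITE b 33 -> drop (> snap)
  v5 WRITE e 2 -> skip
  v6 WRITE e 40 -> skip
  v7 WRITE b 23 -> drop (> snap)
Collected: [(2, 66)]

Answer: v2 66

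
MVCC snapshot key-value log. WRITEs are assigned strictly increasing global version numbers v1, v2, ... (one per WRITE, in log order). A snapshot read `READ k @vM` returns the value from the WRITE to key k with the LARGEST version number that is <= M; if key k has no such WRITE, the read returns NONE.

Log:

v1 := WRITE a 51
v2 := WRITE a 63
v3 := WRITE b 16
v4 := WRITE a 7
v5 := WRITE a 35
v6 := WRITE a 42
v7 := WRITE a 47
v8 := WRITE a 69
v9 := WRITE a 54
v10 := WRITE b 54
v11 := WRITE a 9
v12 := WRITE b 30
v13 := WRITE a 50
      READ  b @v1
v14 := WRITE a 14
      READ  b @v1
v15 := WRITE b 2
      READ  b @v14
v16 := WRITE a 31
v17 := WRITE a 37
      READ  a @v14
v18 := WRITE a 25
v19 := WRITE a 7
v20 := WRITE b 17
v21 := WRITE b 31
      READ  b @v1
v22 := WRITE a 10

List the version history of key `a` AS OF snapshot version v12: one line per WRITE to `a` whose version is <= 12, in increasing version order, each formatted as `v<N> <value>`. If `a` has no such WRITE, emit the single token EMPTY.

Answer: v1 51
v2 63
v4 7
v5 35
v6 42
v7 47
v8 69
v9 54
v11 9

Derivation:
Scan writes for key=a with version <= 12:
  v1 WRITE a 51 -> keep
  v2 WRITE a 63 -> keep
  v3 WRITE b 16 -> skip
  v4 WRITE a 7 -> keep
  v5 WRITE a 35 -> keep
  v6 WRITE a 42 -> keep
  v7 WRITE a 47 -> keep
  v8 WRITE a 69 -> keep
  v9 WRITE a 54 -> keep
  v10 WRITE b 54 -> skip
  v11 WRITE a 9 -> keep
  v12 WRITE b 30 -> skip
  v13 WRITE a 50 -> drop (> snap)
  v14 WRITE a 14 -> drop (> snap)
  v15 WRITE b 2 -> skip
  v16 WRITE a 31 -> drop (> snap)
  v17 WRITE a 37 -> drop (> snap)
  v18 WRITE a 25 -> drop (> snap)
  v19 WRITE a 7 -> drop (> snap)
  v20 WRITE b 17 -> skip
  v21 WRITE b 31 -> skip
  v22 WRITE a 10 -> drop (> snap)
Collected: [(1, 51), (2, 63), (4, 7), (5, 35), (6, 42), (7, 47), (8, 69), (9, 54), (11, 9)]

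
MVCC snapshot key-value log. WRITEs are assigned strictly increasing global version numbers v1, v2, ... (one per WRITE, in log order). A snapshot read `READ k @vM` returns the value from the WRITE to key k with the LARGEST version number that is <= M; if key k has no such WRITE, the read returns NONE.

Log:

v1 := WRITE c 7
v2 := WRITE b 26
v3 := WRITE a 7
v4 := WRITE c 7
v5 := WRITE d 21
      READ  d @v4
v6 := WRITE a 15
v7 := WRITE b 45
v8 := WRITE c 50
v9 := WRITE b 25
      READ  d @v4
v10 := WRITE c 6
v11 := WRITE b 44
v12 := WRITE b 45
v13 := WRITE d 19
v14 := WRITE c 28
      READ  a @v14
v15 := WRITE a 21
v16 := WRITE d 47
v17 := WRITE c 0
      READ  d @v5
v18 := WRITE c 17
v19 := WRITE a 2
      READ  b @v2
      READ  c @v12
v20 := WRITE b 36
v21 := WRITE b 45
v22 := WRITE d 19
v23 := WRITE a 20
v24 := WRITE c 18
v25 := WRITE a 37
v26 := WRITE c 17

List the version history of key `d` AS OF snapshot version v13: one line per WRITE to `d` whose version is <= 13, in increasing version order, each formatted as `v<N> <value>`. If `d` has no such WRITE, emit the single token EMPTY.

Answer: v5 21
v13 19

Derivation:
Scan writes for key=d with version <= 13:
  v1 WRITE c 7 -> skip
  v2 WRITE b 26 -> skip
  v3 WRITE a 7 -> skip
  v4 WRITE c 7 -> skip
  v5 WRITE d 21 -> keep
  v6 WRITE a 15 -> skip
  v7 WRITE b 45 -> skip
  v8 WRITE c 50 -> skip
  v9 WRITE b 25 -> skip
  v10 WRITE c 6 -> skip
  v11 WRITE b 44 -> skip
  v12 WRITE b 45 -> skip
  v13 WRITE d 19 -> keep
  v14 WRITE c 28 -> skip
  v15 WRITE a 21 -> skip
  v16 WRITE d 47 -> drop (> snap)
  v17 WRITE c 0 -> skip
  v18 WRITE c 17 -> skip
  v19 WRITE a 2 -> skip
  v20 WRITE b 36 -> skip
  v21 WRITE b 45 -> skip
  v22 WRITE d 19 -> drop (> snap)
  v23 WRITE a 20 -> skip
  v24 WRITE c 18 -> skip
  v25 WRITE a 37 -> skip
  v26 WRITE c 17 -> skip
Collected: [(5, 21), (13, 19)]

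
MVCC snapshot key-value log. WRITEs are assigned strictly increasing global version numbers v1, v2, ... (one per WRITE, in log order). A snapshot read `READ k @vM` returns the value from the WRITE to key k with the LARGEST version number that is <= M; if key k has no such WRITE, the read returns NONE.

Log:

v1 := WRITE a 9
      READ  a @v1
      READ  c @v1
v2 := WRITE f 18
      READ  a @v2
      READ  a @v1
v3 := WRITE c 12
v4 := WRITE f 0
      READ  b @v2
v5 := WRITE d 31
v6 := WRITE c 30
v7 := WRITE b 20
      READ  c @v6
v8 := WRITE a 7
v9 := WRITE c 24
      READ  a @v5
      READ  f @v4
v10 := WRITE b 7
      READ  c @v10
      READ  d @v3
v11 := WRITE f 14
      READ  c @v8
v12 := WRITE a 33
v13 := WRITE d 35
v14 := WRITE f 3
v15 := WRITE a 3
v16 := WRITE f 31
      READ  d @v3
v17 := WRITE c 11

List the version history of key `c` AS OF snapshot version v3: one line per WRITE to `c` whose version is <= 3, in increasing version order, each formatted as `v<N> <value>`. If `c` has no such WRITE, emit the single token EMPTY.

Scan writes for key=c with version <= 3:
  v1 WRITE a 9 -> skip
  v2 WRITE f 18 -> skip
  v3 WRITE c 12 -> keep
  v4 WRITE f 0 -> skip
  v5 WRITE d 31 -> skip
  v6 WRITE c 30 -> drop (> snap)
  v7 WRITE b 20 -> skip
  v8 WRITE a 7 -> skip
  v9 WRITE c 24 -> drop (> snap)
  v10 WRITE b 7 -> skip
  v11 WRITE f 14 -> skip
  v12 WRITE a 33 -> skip
  v13 WRITE d 35 -> skip
  v14 WRITE f 3 -> skip
  v15 WRITE a 3 -> skip
  v16 WRITE f 31 -> skip
  v17 WRITE c 11 -> drop (> snap)
Collected: [(3, 12)]

Answer: v3 12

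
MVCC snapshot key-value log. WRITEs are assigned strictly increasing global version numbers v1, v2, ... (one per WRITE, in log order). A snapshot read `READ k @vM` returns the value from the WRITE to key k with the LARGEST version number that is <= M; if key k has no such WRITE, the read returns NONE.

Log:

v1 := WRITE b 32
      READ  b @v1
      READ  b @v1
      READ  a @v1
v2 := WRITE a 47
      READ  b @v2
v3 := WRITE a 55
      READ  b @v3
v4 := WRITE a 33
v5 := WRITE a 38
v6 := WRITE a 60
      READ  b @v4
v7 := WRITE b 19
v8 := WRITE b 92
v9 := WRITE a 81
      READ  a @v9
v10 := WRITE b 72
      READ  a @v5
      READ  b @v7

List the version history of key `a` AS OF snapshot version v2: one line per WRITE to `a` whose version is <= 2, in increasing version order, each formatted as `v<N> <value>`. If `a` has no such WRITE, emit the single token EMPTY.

Scan writes for key=a with version <= 2:
  v1 WRITE b 32 -> skip
  v2 WRITE a 47 -> keep
  v3 WRITE a 55 -> drop (> snap)
  v4 WRITE a 33 -> drop (> snap)
  v5 WRITE a 38 -> drop (> snap)
  v6 WRITE a 60 -> drop (> snap)
  v7 WRITE b 19 -> skip
  v8 WRITE b 92 -> skip
  v9 WRITE a 81 -> drop (> snap)
  v10 WRITE b 72 -> skip
Collected: [(2, 47)]

Answer: v2 47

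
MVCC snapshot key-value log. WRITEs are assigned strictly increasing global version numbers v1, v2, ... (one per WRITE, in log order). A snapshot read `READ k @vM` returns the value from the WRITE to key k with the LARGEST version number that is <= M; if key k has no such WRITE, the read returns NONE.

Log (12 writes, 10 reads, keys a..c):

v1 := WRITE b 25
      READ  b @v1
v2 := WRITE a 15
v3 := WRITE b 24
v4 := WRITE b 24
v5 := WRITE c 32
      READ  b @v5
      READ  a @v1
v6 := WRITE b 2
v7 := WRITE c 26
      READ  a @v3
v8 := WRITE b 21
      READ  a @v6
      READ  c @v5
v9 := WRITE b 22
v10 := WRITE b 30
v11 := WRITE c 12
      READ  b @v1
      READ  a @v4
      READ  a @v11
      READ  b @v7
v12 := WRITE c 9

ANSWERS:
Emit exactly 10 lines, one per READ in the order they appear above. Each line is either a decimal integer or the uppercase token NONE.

Answer: 25
24
NONE
15
15
32
25
15
15
2

Derivation:
v1: WRITE b=25  (b history now [(1, 25)])
READ b @v1: history=[(1, 25)] -> pick v1 -> 25
v2: WRITE a=15  (a history now [(2, 15)])
v3: WRITE b=24  (b history now [(1, 25), (3, 24)])
v4: WRITE b=24  (b history now [(1, 25), (3, 24), (4, 24)])
v5: WRITE c=32  (c history now [(5, 32)])
READ b @v5: history=[(1, 25), (3, 24), (4, 24)] -> pick v4 -> 24
READ a @v1: history=[(2, 15)] -> no version <= 1 -> NONE
v6: WRITE b=2  (b history now [(1, 25), (3, 24), (4, 24), (6, 2)])
v7: WRITE c=26  (c history now [(5, 32), (7, 26)])
READ a @v3: history=[(2, 15)] -> pick v2 -> 15
v8: WRITE b=21  (b history now [(1, 25), (3, 24), (4, 24), (6, 2), (8, 21)])
READ a @v6: history=[(2, 15)] -> pick v2 -> 15
READ c @v5: history=[(5, 32), (7, 26)] -> pick v5 -> 32
v9: WRITE b=22  (b history now [(1, 25), (3, 24), (4, 24), (6, 2), (8, 21), (9, 22)])
v10: WRITE b=30  (b history now [(1, 25), (3, 24), (4, 24), (6, 2), (8, 21), (9, 22), (10, 30)])
v11: WRITE c=12  (c history now [(5, 32), (7, 26), (11, 12)])
READ b @v1: history=[(1, 25), (3, 24), (4, 24), (6, 2), (8, 21), (9, 22), (10, 30)] -> pick v1 -> 25
READ a @v4: history=[(2, 15)] -> pick v2 -> 15
READ a @v11: history=[(2, 15)] -> pick v2 -> 15
READ b @v7: history=[(1, 25), (3, 24), (4, 24), (6, 2), (8, 21), (9, 22), (10, 30)] -> pick v6 -> 2
v12: WRITE c=9  (c history now [(5, 32), (7, 26), (11, 12), (12, 9)])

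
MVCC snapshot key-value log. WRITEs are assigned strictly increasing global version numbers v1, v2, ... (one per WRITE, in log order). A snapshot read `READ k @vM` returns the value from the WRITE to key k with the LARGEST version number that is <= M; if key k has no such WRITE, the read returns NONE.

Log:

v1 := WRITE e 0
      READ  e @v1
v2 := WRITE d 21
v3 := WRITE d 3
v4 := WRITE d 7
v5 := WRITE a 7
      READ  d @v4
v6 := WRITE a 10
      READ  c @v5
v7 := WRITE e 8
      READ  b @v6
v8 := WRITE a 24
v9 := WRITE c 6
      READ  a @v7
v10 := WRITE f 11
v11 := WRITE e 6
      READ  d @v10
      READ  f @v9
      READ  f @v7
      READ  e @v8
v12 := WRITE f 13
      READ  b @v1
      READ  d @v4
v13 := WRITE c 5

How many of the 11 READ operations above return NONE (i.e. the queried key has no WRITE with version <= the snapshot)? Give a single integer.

v1: WRITE e=0  (e history now [(1, 0)])
READ e @v1: history=[(1, 0)] -> pick v1 -> 0
v2: WRITE d=21  (d history now [(2, 21)])
v3: WRITE d=3  (d history now [(2, 21), (3, 3)])
v4: WRITE d=7  (d history now [(2, 21), (3, 3), (4, 7)])
v5: WRITE a=7  (a history now [(5, 7)])
READ d @v4: history=[(2, 21), (3, 3), (4, 7)] -> pick v4 -> 7
v6: WRITE a=10  (a history now [(5, 7), (6, 10)])
READ c @v5: history=[] -> no version <= 5 -> NONE
v7: WRITE e=8  (e history now [(1, 0), (7, 8)])
READ b @v6: history=[] -> no version <= 6 -> NONE
v8: WRITE a=24  (a history now [(5, 7), (6, 10), (8, 24)])
v9: WRITE c=6  (c history now [(9, 6)])
READ a @v7: history=[(5, 7), (6, 10), (8, 24)] -> pick v6 -> 10
v10: WRITE f=11  (f history now [(10, 11)])
v11: WRITE e=6  (e history now [(1, 0), (7, 8), (11, 6)])
READ d @v10: history=[(2, 21), (3, 3), (4, 7)] -> pick v4 -> 7
READ f @v9: history=[(10, 11)] -> no version <= 9 -> NONE
READ f @v7: history=[(10, 11)] -> no version <= 7 -> NONE
READ e @v8: history=[(1, 0), (7, 8), (11, 6)] -> pick v7 -> 8
v12: WRITE f=13  (f history now [(10, 11), (12, 13)])
READ b @v1: history=[] -> no version <= 1 -> NONE
READ d @v4: history=[(2, 21), (3, 3), (4, 7)] -> pick v4 -> 7
v13: WRITE c=5  (c history now [(9, 6), (13, 5)])
Read results in order: ['0', '7', 'NONE', 'NONE', '10', '7', 'NONE', 'NONE', '8', 'NONE', '7']
NONE count = 5

Answer: 5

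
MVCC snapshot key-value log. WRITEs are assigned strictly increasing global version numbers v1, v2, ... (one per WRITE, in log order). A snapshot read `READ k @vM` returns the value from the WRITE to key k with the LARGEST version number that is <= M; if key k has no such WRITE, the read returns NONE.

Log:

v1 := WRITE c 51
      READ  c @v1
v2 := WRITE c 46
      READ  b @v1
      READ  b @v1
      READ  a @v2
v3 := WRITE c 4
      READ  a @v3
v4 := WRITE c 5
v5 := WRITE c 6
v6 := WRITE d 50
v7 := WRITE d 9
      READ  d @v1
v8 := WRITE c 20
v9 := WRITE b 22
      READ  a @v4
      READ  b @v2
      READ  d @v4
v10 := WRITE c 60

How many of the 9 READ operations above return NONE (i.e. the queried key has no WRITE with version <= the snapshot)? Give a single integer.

Answer: 8

Derivation:
v1: WRITE c=51  (c history now [(1, 51)])
READ c @v1: history=[(1, 51)] -> pick v1 -> 51
v2: WRITE c=46  (c history now [(1, 51), (2, 46)])
READ b @v1: history=[] -> no version <= 1 -> NONE
READ b @v1: history=[] -> no version <= 1 -> NONE
READ a @v2: history=[] -> no version <= 2 -> NONE
v3: WRITE c=4  (c history now [(1, 51), (2, 46), (3, 4)])
READ a @v3: history=[] -> no version <= 3 -> NONE
v4: WRITE c=5  (c history now [(1, 51), (2, 46), (3, 4), (4, 5)])
v5: WRITE c=6  (c history now [(1, 51), (2, 46), (3, 4), (4, 5), (5, 6)])
v6: WRITE d=50  (d history now [(6, 50)])
v7: WRITE d=9  (d history now [(6, 50), (7, 9)])
READ d @v1: history=[(6, 50), (7, 9)] -> no version <= 1 -> NONE
v8: WRITE c=20  (c history now [(1, 51), (2, 46), (3, 4), (4, 5), (5, 6), (8, 20)])
v9: WRITE b=22  (b history now [(9, 22)])
READ a @v4: history=[] -> no version <= 4 -> NONE
READ b @v2: history=[(9, 22)] -> no version <= 2 -> NONE
READ d @v4: history=[(6, 50), (7, 9)] -> no version <= 4 -> NONE
v10: WRITE c=60  (c history now [(1, 51), (2, 46), (3, 4), (4, 5), (5, 6), (8, 20), (10, 60)])
Read results in order: ['51', 'NONE', 'NONE', 'NONE', 'NONE', 'NONE', 'NONE', 'NONE', 'NONE']
NONE count = 8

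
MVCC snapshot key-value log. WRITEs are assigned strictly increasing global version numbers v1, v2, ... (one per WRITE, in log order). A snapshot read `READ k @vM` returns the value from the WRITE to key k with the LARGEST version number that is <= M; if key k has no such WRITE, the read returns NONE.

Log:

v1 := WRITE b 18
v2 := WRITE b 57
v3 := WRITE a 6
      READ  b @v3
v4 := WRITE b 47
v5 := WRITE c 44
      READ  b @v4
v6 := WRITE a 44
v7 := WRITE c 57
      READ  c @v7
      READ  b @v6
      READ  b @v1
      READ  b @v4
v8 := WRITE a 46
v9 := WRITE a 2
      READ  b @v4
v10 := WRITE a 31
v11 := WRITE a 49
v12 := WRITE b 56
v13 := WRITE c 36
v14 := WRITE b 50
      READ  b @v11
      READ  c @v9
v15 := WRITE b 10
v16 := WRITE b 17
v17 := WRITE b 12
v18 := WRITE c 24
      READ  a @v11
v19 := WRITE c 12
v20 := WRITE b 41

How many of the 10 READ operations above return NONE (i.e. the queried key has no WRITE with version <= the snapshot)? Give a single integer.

v1: WRITE b=18  (b history now [(1, 18)])
v2: WRITE b=57  (b history now [(1, 18), (2, 57)])
v3: WRITE a=6  (a history now [(3, 6)])
READ b @v3: history=[(1, 18), (2, 57)] -> pick v2 -> 57
v4: WRITE b=47  (b history now [(1, 18), (2, 57), (4, 47)])
v5: WRITE c=44  (c history now [(5, 44)])
READ b @v4: history=[(1, 18), (2, 57), (4, 47)] -> pick v4 -> 47
v6: WRITE a=44  (a history now [(3, 6), (6, 44)])
v7: WRITE c=57  (c history now [(5, 44), (7, 57)])
READ c @v7: history=[(5, 44), (7, 57)] -> pick v7 -> 57
READ b @v6: history=[(1, 18), (2, 57), (4, 47)] -> pick v4 -> 47
READ b @v1: history=[(1, 18), (2, 57), (4, 47)] -> pick v1 -> 18
READ b @v4: history=[(1, 18), (2, 57), (4, 47)] -> pick v4 -> 47
v8: WRITE a=46  (a history now [(3, 6), (6, 44), (8, 46)])
v9: WRITE a=2  (a history now [(3, 6), (6, 44), (8, 46), (9, 2)])
READ b @v4: history=[(1, 18), (2, 57), (4, 47)] -> pick v4 -> 47
v10: WRITE a=31  (a history now [(3, 6), (6, 44), (8, 46), (9, 2), (10, 31)])
v11: WRITE a=49  (a history now [(3, 6), (6, 44), (8, 46), (9, 2), (10, 31), (11, 49)])
v12: WRITE b=56  (b history now [(1, 18), (2, 57), (4, 47), (12, 56)])
v13: WRITE c=36  (c history now [(5, 44), (7, 57), (13, 36)])
v14: WRITE b=50  (b history now [(1, 18), (2, 57), (4, 47), (12, 56), (14, 50)])
READ b @v11: history=[(1, 18), (2, 57), (4, 47), (12, 56), (14, 50)] -> pick v4 -> 47
READ c @v9: history=[(5, 44), (7, 57), (13, 36)] -> pick v7 -> 57
v15: WRITE b=10  (b history now [(1, 18), (2, 57), (4, 47), (12, 56), (14, 50), (15, 10)])
v16: WRITE b=17  (b history now [(1, 18), (2, 57), (4, 47), (12, 56), (14, 50), (15, 10), (16, 17)])
v17: WRITE b=12  (b history now [(1, 18), (2, 57), (4, 47), (12, 56), (14, 50), (15, 10), (16, 17), (17, 12)])
v18: WRITE c=24  (c history now [(5, 44), (7, 57), (13, 36), (18, 24)])
READ a @v11: history=[(3, 6), (6, 44), (8, 46), (9, 2), (10, 31), (11, 49)] -> pick v11 -> 49
v19: WRITE c=12  (c history now [(5, 44), (7, 57), (13, 36), (18, 24), (19, 12)])
v20: WRITE b=41  (b history now [(1, 18), (2, 57), (4, 47), (12, 56), (14, 50), (15, 10), (16, 17), (17, 12), (20, 41)])
Read results in order: ['57', '47', '57', '47', '18', '47', '47', '47', '57', '49']
NONE count = 0

Answer: 0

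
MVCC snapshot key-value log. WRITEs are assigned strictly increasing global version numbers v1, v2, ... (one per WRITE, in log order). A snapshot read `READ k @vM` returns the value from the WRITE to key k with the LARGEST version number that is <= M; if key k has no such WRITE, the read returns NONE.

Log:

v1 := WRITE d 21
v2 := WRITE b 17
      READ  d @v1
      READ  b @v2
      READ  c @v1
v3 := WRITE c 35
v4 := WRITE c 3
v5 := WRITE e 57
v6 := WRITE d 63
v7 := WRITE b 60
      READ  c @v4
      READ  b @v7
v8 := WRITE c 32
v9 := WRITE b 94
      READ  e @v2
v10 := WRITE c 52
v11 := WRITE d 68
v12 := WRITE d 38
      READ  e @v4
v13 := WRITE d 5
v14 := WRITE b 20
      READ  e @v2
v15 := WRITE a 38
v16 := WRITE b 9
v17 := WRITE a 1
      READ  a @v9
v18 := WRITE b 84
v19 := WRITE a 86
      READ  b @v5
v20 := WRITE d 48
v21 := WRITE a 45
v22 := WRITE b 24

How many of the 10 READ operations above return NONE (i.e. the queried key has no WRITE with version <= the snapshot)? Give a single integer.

Answer: 5

Derivation:
v1: WRITE d=21  (d history now [(1, 21)])
v2: WRITE b=17  (b history now [(2, 17)])
READ d @v1: history=[(1, 21)] -> pick v1 -> 21
READ b @v2: history=[(2, 17)] -> pick v2 -> 17
READ c @v1: history=[] -> no version <= 1 -> NONE
v3: WRITE c=35  (c history now [(3, 35)])
v4: WRITE c=3  (c history now [(3, 35), (4, 3)])
v5: WRITE e=57  (e history now [(5, 57)])
v6: WRITE d=63  (d history now [(1, 21), (6, 63)])
v7: WRITE b=60  (b history now [(2, 17), (7, 60)])
READ c @v4: history=[(3, 35), (4, 3)] -> pick v4 -> 3
READ b @v7: history=[(2, 17), (7, 60)] -> pick v7 -> 60
v8: WRITE c=32  (c history now [(3, 35), (4, 3), (8, 32)])
v9: WRITE b=94  (b history now [(2, 17), (7, 60), (9, 94)])
READ e @v2: history=[(5, 57)] -> no version <= 2 -> NONE
v10: WRITE c=52  (c history now [(3, 35), (4, 3), (8, 32), (10, 52)])
v11: WRITE d=68  (d history now [(1, 21), (6, 63), (11, 68)])
v12: WRITE d=38  (d history now [(1, 21), (6, 63), (11, 68), (12, 38)])
READ e @v4: history=[(5, 57)] -> no version <= 4 -> NONE
v13: WRITE d=5  (d history now [(1, 21), (6, 63), (11, 68), (12, 38), (13, 5)])
v14: WRITE b=20  (b history now [(2, 17), (7, 60), (9, 94), (14, 20)])
READ e @v2: history=[(5, 57)] -> no version <= 2 -> NONE
v15: WRITE a=38  (a history now [(15, 38)])
v16: WRITE b=9  (b history now [(2, 17), (7, 60), (9, 94), (14, 20), (16, 9)])
v17: WRITE a=1  (a history now [(15, 38), (17, 1)])
READ a @v9: history=[(15, 38), (17, 1)] -> no version <= 9 -> NONE
v18: WRITE b=84  (b history now [(2, 17), (7, 60), (9, 94), (14, 20), (16, 9), (18, 84)])
v19: WRITE a=86  (a history now [(15, 38), (17, 1), (19, 86)])
READ b @v5: history=[(2, 17), (7, 60), (9, 94), (14, 20), (16, 9), (18, 84)] -> pick v2 -> 17
v20: WRITE d=48  (d history now [(1, 21), (6, 63), (11, 68), (12, 38), (13, 5), (20, 48)])
v21: WRITE a=45  (a history now [(15, 38), (17, 1), (19, 86), (21, 45)])
v22: WRITE b=24  (b history now [(2, 17), (7, 60), (9, 94), (14, 20), (16, 9), (18, 84), (22, 24)])
Read results in order: ['21', '17', 'NONE', '3', '60', 'NONE', 'NONE', 'NONE', 'NONE', '17']
NONE count = 5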